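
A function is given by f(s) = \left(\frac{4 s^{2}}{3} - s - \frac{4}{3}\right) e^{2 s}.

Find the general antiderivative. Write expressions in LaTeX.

F(s) = \frac{\left(8 s^{2} - 14 s - 1\right) e^{2 s}}{12} + C

f has the shape u'v + uv' for u = \frac{2 s^{2}}{3} - \frac{7 s}{6} - \frac{1}{12} and v = e^{2 s} — it is the derivative of the product u*v.
Check: d/ds[\frac{\left(8 s^{2} - 14 s - 1\right) e^{2 s}}{12}] = \frac{4 s^{2} e^{2 s}}{3} - s e^{2 s} - \frac{4 e^{2 s}}{3}, which equals f(s).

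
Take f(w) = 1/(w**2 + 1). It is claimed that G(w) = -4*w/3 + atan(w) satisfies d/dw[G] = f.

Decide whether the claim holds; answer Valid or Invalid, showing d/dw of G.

Invalid: d/dw[G] - f = -4/3, which is not 0.

d/dw[G] = (-4*w**2 - 1)/(3*w**2 + 3)
d/dw[G] - f(w) = -4/3 != 0.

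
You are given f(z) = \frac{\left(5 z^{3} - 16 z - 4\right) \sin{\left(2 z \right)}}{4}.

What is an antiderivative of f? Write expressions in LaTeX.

Whatever form F(z) takes, F'(z) = f(z) is non-negotiable.
Check: d/dz[- \frac{5 z^{3} \cos{\left(2 z \right)}}{8} + \frac{15 z^{2} \sin{\left(2 z \right)}}{16} + \frac{47 z \cos{\left(2 z \right)}}{16} - \frac{47 \sin{\left(2 z \right)}}{32} + \frac{\cos{\left(2 z \right)}}{2}] = \frac{5 z^{3} \sin{\left(2 z \right)}}{4} - 4 z \sin{\left(2 z \right)} - \sin{\left(2 z \right)}, which equals f(z).

An antiderivative is F(z) = - \frac{5 z^{3} \cos{\left(2 z \right)}}{8} + \frac{15 z^{2} \sin{\left(2 z \right)}}{16} + \frac{47 z \cos{\left(2 z \right)}}{16} - \frac{47 \sin{\left(2 z \right)}}{32} + \frac{\cos{\left(2 z \right)}}{2}.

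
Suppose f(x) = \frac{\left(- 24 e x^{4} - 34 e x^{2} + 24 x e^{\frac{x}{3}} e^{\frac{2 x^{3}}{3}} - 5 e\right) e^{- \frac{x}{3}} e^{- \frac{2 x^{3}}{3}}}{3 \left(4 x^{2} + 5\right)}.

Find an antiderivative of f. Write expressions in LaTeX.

An antiderivative is F(x) = e \left(\frac{e^{\frac{x}{3}} e^{\frac{2 x^{3}}{3}} \log{\left(2 x^{2} + \frac{5}{2} \right)}}{e} + 1\right) e^{- \frac{x}{3}} e^{- \frac{2 x^{3}}{3}}.

Recover f(x) by differentiating a candidate F(x); any mismatch rules it out.
Check: d/dx[e \left(\frac{e^{\frac{x}{3}} e^{\frac{2 x^{3}}{3}} \log{\left(2 x^{2} + \frac{5}{2} \right)}}{e} + 1\right) e^{- \frac{x}{3}} e^{- \frac{2 x^{3}}{3}}] = \frac{- 24 e x^{4} - 34 e x^{2} + 24 x e^{\frac{x}{3}} e^{\frac{2 x^{3}}{3}} - 5 e}{12 x^{2} e^{\frac{x}{3}} e^{\frac{2 x^{3}}{3}} + 15 e^{\frac{x}{3}} e^{\frac{2 x^{3}}{3}}}, which equals f(x).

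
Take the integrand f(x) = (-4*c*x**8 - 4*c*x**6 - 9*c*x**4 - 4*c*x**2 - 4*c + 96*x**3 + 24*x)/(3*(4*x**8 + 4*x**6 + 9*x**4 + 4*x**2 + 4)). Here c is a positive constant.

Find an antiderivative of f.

Whatever form F(x) takes, F'(x) = f(x) is non-negotiable.
Check: d/dx[(-2*c*x**5 - c*x**3 - 2*c*x - 12)/(6*x**4 + 3*x**2 + 6)] = (-4*c*x**8 - 4*c*x**6 - 9*c*x**4 - 4*c*x**2 - 4*c + 96*x**3 + 24*x)/(12*x**8 + 12*x**6 + 27*x**4 + 12*x**2 + 12), which equals f(x).

An antiderivative is F(x) = (-2*c*x**5 - c*x**3 - 2*c*x - 12)/(6*x**4 + 3*x**2 + 6).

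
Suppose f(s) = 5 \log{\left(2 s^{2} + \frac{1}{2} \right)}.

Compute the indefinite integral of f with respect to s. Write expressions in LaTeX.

Recover f(s) by differentiating a candidate F(s); any mismatch rules it out.
Check: d/ds[5 \left(s \log{\left(2 s^{2} + \frac{1}{2} \right)} - 2 s + \operatorname{atan}{\left(2 s \right)}\right)] = 5 \log{\left(2 s^{2} + \frac{1}{2} \right)} = f(s).

F(s) = 5 \left(s \log{\left(2 s^{2} + \frac{1}{2} \right)} - 2 s + \operatorname{atan}{\left(2 s \right)}\right) + C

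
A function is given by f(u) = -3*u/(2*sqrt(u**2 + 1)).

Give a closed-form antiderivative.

f matches the chain-rule pattern g'(h)*h' with inner function h(u) = u**2 + 1; substituting w = h(u) collapses the integral.
Check: d/du[-3*sqrt(u**2 + 1)/2] = -3*u/(2*sqrt(u**2 + 1)) = f(u).

An antiderivative is F(u) = -3*sqrt(u**2 + 1)/2.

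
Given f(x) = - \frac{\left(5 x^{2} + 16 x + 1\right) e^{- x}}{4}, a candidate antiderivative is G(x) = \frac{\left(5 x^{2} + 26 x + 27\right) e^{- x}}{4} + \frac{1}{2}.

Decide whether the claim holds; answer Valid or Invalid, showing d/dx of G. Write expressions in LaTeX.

d/dx[G] = \frac{\left(- 5 x^{2} - 16 x - 1\right) e^{- x}}{4}
This equals f(x) exactly, so the claim holds.

Valid - differentiating G returns exactly f.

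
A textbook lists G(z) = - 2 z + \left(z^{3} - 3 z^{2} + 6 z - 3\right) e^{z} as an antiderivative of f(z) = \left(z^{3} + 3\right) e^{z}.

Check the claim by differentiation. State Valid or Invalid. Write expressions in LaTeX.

d/dz[G] = z^{3} e^{z} + 3 e^{z} - 2
d/dz[G] - f(z) = -2 != 0.

Invalid: d/dz[G] - f = -2, which is not 0.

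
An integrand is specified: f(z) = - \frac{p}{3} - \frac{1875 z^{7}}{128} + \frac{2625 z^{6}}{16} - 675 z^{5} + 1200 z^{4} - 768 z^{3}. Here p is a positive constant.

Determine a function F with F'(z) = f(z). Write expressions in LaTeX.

Integrate term by term and add the pieces.
Check: d/dz[- \frac{p z}{3} - \frac{1875 z^{8}}{1024} + \frac{375 z^{7}}{16} - \frac{225 z^{6}}{2} + 240 z^{5} - 192 z^{4}] = - \frac{p}{3} - \frac{1875 z^{7}}{128} + \frac{2625 z^{6}}{16} - 675 z^{5} + 1200 z^{4} - 768 z^{3} = f(z).

An antiderivative is F(z) = - \frac{p z}{3} - \frac{1875 z^{8}}{1024} + \frac{375 z^{7}}{16} - \frac{225 z^{6}}{2} + 240 z^{5} - 192 z^{4}.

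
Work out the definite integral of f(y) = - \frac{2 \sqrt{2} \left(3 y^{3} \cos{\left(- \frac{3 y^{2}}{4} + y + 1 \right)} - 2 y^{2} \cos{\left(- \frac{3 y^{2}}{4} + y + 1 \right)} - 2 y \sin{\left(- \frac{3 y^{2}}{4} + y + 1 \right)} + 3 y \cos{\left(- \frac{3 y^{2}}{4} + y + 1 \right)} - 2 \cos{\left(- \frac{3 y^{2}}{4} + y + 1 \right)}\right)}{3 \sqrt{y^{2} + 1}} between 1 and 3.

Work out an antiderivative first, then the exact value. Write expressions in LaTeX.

Recognize the product-rule pattern: f = u'v + uv' with u = \frac{4 \sqrt{2 y^{2} + 2}}{3}, v = \sin{\left(- \frac{3 y^{2}}{4} + y + 1 \right)}, so integration by parts undoes it.
F(y) = \frac{4 \sqrt{2 y^{2} + 2} \sin{\left(- \frac{3 y^{2}}{4} + y + 1 \right)}}{3} is an antiderivative of f.
Check: d/dy[\frac{4 \sqrt{2 y^{2} + 2} \sin{\left(- \frac{3 y^{2}}{4} + y + 1 \right)}}{3}] = \frac{- 6 \sqrt{2} y^{3} \cos{\left(- \frac{3 y^{2}}{4} + y + 1 \right)} + 4 \sqrt{2} y^{2} \cos{\left(- \frac{3 y^{2}}{4} + y + 1 \right)} + 4 \sqrt{2} y \sin{\left(- \frac{3 y^{2}}{4} + y + 1 \right)} - 6 \sqrt{2} y \cos{\left(- \frac{3 y^{2}}{4} + y + 1 \right)} + 4 \sqrt{2} \cos{\left(- \frac{3 y^{2}}{4} + y + 1 \right)}}{3 \sqrt{y^{2} + 1}}, which equals f(y).
F(3) = - \frac{8 \sqrt{5} \sin{\left(\frac{11}{4} \right)}}{3}; F(1) = \frac{8 \sin{\left(\frac{5}{4} \right)}}{3}.
Integral = F(3) - F(1) = - \frac{8 \sin{\left(\frac{5}{4} \right)}}{3} - \frac{8 \sqrt{5} \sin{\left(\frac{11}{4} \right)}}{3}.

Antiderivative: F(y) = \frac{4 \sqrt{2 y^{2} + 2} \sin{\left(- \frac{3 y^{2}}{4} + y + 1 \right)}}{3}; value = - \frac{8 \sin{\left(\frac{5}{4} \right)}}{3} - \frac{8 \sqrt{5} \sin{\left(\frac{11}{4} \right)}}{3}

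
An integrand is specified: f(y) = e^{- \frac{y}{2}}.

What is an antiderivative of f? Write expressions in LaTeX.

A first test for any F(y): its y-derivative must equal f(y) identically.
Check: d/dy[- 2 e^{- \frac{y}{2}}] = e^{- \frac{y}{2}} = f(y).

An antiderivative is F(y) = - 2 e^{- \frac{y}{2}}.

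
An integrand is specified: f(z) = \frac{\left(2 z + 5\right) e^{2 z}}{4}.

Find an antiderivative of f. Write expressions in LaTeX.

f has the shape u'v + uv' for u = \frac{z}{4} + \frac{1}{2} and v = e^{2 z} — it is the derivative of the product u*v.
Check: d/dz[\frac{\left(z + 2\right) e^{2 z}}{4}] = \frac{z e^{2 z}}{2} + \frac{5 e^{2 z}}{4}, which equals f(z).

An antiderivative is F(z) = \frac{\left(z + 2\right) e^{2 z}}{4}.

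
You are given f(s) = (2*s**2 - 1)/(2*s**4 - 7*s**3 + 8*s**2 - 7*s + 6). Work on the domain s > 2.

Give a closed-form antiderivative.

An antiderivative is F(s) = 7*log(s - 2)/5 - 14*log(s - 3/2)/13 - 21*log(s**2 + 1)/130 - 12*atan(s)/65.

Factor the denominator ((s - 2)*(2*s - 3)*(s**2 + 1)) and decompose: f = -3*(7*s + 4)/(65*(s**2 + 1)) - 28/(13*(2*s - 3)) + 7/(5*(s - 2)); each piece integrates to a log, atan, or power term.
Check: d/ds[7*log(s - 2)/5 - 14*log(s - 3/2)/13 - 21*log(s**2 + 1)/130 - 12*atan(s)/65] = (2*s**2 - 1)/(2*s**4 - 7*s**3 + 8*s**2 - 7*s + 6) = f(s).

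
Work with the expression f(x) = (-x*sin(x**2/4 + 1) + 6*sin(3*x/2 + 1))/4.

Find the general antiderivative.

F(x) = (-2*cos(3*x/2 + 1) + cos(x**2/4 + 1))/2 + C

A first test for any F(x): its x-derivative must equal f(x) identically.
Check: d/dx[(-2*cos(3*x/2 + 1) + cos(x**2/4 + 1))/2] = -x*sin(x**2/4 + 1)/4 + 3*sin(3*x/2 + 1)/2, which equals f(x).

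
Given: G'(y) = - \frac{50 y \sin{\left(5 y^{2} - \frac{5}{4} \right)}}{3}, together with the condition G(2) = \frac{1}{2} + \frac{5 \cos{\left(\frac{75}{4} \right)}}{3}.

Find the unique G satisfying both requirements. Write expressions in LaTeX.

The substitution u = 5 y^{2} - \frac{5}{4} works: G'(y) is exactly (dG/du)*(du/dy) for that inner function.
A general antiderivative is \frac{5 \cos{\left(5 y^{2} - \frac{5}{4} \right)}}{3} + C.
The condition gives C = \frac{1}{2} + \frac{5 \cos{\left(\frac{75}{4} \right)}}{3} - (\frac{5 \cos{\left(\frac{75}{4} \right)}}{3}) = \frac{1}{2}.
So G(y) = \frac{5 \cos{\left(5 y^{2} - \frac{5}{4} \right)}}{3} + \frac{1}{2}.
Check: d/dy[\frac{5 \cos{\left(5 y^{2} - \frac{5}{4} \right)}}{3} + \frac{1}{2}] = - \frac{50 y \sin{\left(5 y^{2} - \frac{5}{4} \right)}}{3} = G'(y).

G(y) = \frac{5 \cos{\left(5 y^{2} - \frac{5}{4} \right)}}{3} + \frac{1}{2}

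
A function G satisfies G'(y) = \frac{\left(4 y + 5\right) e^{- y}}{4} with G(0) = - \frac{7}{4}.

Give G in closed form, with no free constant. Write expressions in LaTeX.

G'(y) has the shape u'v + uv' for u = - y - \frac{9}{4} and v = e^{- y} — it is the derivative of the product u*v.
A general antiderivative is \frac{\left(- 4 y - 9\right) e^{- y}}{4} + C.
The condition gives C = - \frac{7}{4} - (- \frac{9}{4}) = \frac{1}{2}.
So G(y) = - y e^{- y} + \frac{1}{2} - \frac{9 e^{- y}}{4}.
Check: d/dy[- y e^{- y} + \frac{1}{2} - \frac{9 e^{- y}}{4}] = \frac{\left(4 y + 5\right) e^{- y}}{4} = G'(y).

G(y) = - y e^{- y} + \frac{1}{2} - \frac{9 e^{- y}}{4}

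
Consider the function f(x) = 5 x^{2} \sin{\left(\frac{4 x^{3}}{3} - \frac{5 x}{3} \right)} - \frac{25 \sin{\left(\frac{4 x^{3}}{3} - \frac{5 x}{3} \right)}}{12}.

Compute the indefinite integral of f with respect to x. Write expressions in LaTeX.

f matches the chain-rule pattern g'(h)*h' with inner function h(x) = \frac{4 x^{3}}{3} - \frac{5 x}{3}; substituting u = h(x) collapses the integral.
Check: d/dx[- \frac{5 \cos{\left(\frac{4 x^{3}}{3} - \frac{5 x}{3} \right)}}{4}] = 5 x^{2} \sin{\left(\frac{4 x^{3}}{3} - \frac{5 x}{3} \right)} - \frac{25 \sin{\left(\frac{4 x^{3}}{3} - \frac{5 x}{3} \right)}}{12} = f(x).

F(x) = - \frac{5 \cos{\left(\frac{4 x^{3}}{3} - \frac{5 x}{3} \right)}}{4} + C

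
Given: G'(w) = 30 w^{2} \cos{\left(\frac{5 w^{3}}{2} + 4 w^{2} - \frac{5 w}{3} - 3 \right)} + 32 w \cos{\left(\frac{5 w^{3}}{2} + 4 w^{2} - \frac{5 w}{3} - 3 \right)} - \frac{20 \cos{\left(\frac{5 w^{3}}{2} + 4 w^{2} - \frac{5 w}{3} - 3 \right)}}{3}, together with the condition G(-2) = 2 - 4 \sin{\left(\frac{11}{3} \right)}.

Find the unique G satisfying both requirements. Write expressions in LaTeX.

G'(w) matches the chain-rule pattern g'(h)*h' with inner function h(w) = \frac{5 w^{3}}{2} + 4 w^{2} - \frac{5 w}{3} - 3; substituting u = h(w) collapses the integral.
A general antiderivative is 4 \sin{\left(\frac{5 w^{3}}{2} + 4 w^{2} - \frac{5 w}{3} - 3 \right)} + C.
The condition gives C = 2 - 4 \sin{\left(\frac{11}{3} \right)} - (- 4 \sin{\left(\frac{11}{3} \right)}) = 2.
So G(w) = 4 \sin{\left(\frac{5 w^{3}}{2} + 4 w^{2} - \frac{5 w}{3} - 3 \right)} + 2.
Check: d/dw[4 \sin{\left(\frac{5 w^{3}}{2} + 4 w^{2} - \frac{5 w}{3} - 3 \right)} + 2] = 30 w^{2} \cos{\left(\frac{5 w^{3}}{2} + 4 w^{2} - \frac{5 w}{3} - 3 \right)} + 32 w \cos{\left(\frac{5 w^{3}}{2} + 4 w^{2} - \frac{5 w}{3} - 3 \right)} - \frac{20 \cos{\left(\frac{5 w^{3}}{2} + 4 w^{2} - \frac{5 w}{3} - 3 \right)}}{3} = G'(w).

G(w) = 4 \sin{\left(\frac{5 w^{3}}{2} + 4 w^{2} - \frac{5 w}{3} - 3 \right)} + 2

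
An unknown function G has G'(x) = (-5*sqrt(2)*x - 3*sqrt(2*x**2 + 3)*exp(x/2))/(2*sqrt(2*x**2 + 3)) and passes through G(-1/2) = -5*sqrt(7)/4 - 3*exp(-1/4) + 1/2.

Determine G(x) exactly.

G(x) = -(5*sqrt(2)*sqrt(2*x**2 + 3) + 12*exp(x/2) - 2)/4

For G(x) to be correct, d/dx[G] must agree with the stated G'(x) identically.
A general antiderivative is -5*sqrt(x**2 + 3/2)/2 - 3*exp(x/2) + C.
The condition gives C = -5*sqrt(7)/4 - 3*exp(-1/4) + 1/2 - (-5*sqrt(7)/4 - 3*exp(-1/4)) = 1/2.
So G(x) = -(5*sqrt(2)*sqrt(2*x**2 + 3) + 12*exp(x/2) - 2)/4.
Check: d/dx[-(5*sqrt(2)*sqrt(2*x**2 + 3) + 12*exp(x/2) - 2)/4] = (-5*sqrt(2)*x - 3*sqrt(2*x**2 + 3)*exp(x/2))/(2*sqrt(2*x**2 + 3)) = G'(x).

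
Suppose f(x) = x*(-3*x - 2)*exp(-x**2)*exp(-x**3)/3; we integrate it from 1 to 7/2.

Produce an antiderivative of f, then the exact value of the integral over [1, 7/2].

Antiderivative: F(x) = exp(-x**2)*exp(-x**3)/3; value = -exp(-2)/3 + exp(-441/8)/3

f matches the chain-rule pattern g'(h)*h' with inner function h(x) = -x**3 - x**2; substituting u = h(x) collapses the integral.
F(x) = exp(-x**2)*exp(-x**3)/3 is an antiderivative of f.
Check: d/dx[exp(-x**2)*exp(-x**3)/3] = (-3*x**2 - 2*x)*exp(-x**2)*exp(-x**3)/3, which equals f(x).
F(7/2) = exp(-441/8)/3; F(1) = exp(-2)/3.
Integral = F(7/2) - F(1) = -exp(-2)/3 + exp(-441/8)/3.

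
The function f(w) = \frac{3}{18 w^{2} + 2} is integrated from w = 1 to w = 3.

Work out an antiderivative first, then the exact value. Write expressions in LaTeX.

Since d/dw undoes antidifferentiation here, F'(w) = f(w) is required of F(w).
F(w) = \frac{\operatorname{atan}{\left(3 w \right)}}{2} is an antiderivative of f.
Check: d/dw[\frac{\operatorname{atan}{\left(3 w \right)}}{2}] = \frac{3}{18 w^{2} + 2} = f(w).
F(3) = \frac{\operatorname{atan}{\left(9 \right)}}{2}; F(1) = \frac{\operatorname{atan}{\left(3 \right)}}{2}.
Integral = F(3) - F(1) = - \frac{\operatorname{atan}{\left(3 \right)}}{2} + \frac{\operatorname{atan}{\left(9 \right)}}{2}.

Antiderivative: F(w) = \frac{\operatorname{atan}{\left(3 w \right)}}{2}; value = - \frac{\operatorname{atan}{\left(3 \right)}}{2} + \frac{\operatorname{atan}{\left(9 \right)}}{2}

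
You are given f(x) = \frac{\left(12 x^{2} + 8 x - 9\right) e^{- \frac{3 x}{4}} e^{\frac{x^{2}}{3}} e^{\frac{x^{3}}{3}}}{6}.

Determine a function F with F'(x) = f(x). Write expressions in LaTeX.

The substitution u = \frac{x^{3}}{3} + \frac{x^{2}}{3} - \frac{3 x}{4} works: f is exactly (dF/du)*(du/dx) for that inner function.
Check: d/dx[2 e^{- \frac{3 x}{4}} e^{\frac{x^{2}}{3}} e^{\frac{x^{3}}{3}}] = \frac{\left(12 x^{2} e^{\frac{x^{2}}{3}} e^{\frac{x^{3}}{3}} + 8 x e^{\frac{x^{2}}{3}} e^{\frac{x^{3}}{3}} - 9 e^{\frac{x^{2}}{3}} e^{\frac{x^{3}}{3}}\right) e^{- \frac{3 x}{4}}}{6}, which equals f(x).

An antiderivative is F(x) = 2 e^{- \frac{3 x}{4}} e^{\frac{x^{2}}{3}} e^{\frac{x^{3}}{3}}.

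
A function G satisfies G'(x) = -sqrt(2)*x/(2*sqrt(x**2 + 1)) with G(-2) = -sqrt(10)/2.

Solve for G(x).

G'(x) matches the chain-rule pattern g'(h)*h' with inner function h(x) = 2*x**2 + 2; substituting u = h(x) collapses the integral.
A general antiderivative is -sqrt(2*x**2 + 2)/2 + C.
The condition gives C = -sqrt(10)/2 - (-sqrt(10)/2) = 0.
So G(x) = -sqrt(2*x**2 + 2)/2.
Check: d/dx[-sqrt(2*x**2 + 2)/2] = -sqrt(2)*x/(2*sqrt(x**2 + 1)) = G'(x).

G(x) = -sqrt(2*x**2 + 2)/2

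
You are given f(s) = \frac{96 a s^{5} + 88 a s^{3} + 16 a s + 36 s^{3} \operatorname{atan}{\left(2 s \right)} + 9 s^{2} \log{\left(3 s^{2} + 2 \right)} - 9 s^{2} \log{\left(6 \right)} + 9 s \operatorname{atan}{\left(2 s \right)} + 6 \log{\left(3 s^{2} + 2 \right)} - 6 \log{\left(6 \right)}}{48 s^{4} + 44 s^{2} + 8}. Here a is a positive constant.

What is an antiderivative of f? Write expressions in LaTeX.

Since d/ds undoes antidifferentiation here, F'(s) = f(s) is required of F(s).
Check: d/ds[\frac{8 a s^{2} + 3 \log{\left(\frac{s^{2}}{2} + \frac{1}{3} \right)} \operatorname{atan}{\left(2 s \right)}}{8}] = \frac{96 a s^{5} + 88 a s^{3} + 16 a s + 36 s^{3} \operatorname{atan}{\left(2 s \right)} + 9 s^{2} \log{\left(3 s^{2} + 2 \right)} - 9 s^{2} \log{\left(6 \right)} + 9 s \operatorname{atan}{\left(2 s \right)} + 6 \log{\left(3 s^{2} + 2 \right)} - 6 \log{\left(6 \right)}}{48 s^{4} + 44 s^{2} + 8} = f(s).

An antiderivative is F(s) = \frac{8 a s^{2} + 3 \log{\left(\frac{s^{2}}{2} + \frac{1}{3} \right)} \operatorname{atan}{\left(2 s \right)}}{8}.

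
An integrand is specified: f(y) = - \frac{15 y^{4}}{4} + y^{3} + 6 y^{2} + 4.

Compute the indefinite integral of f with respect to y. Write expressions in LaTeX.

F(y) = - \frac{3 y^{5}}{4} + \frac{y^{4}}{4} + 2 y^{3} + 4 y + C

Integrate term by term and add the pieces.
Check: d/dy[- \frac{3 y^{5}}{4} + \frac{y^{4}}{4} + 2 y^{3} + 4 y] = - \frac{15 y^{4}}{4} + y^{3} + 6 y^{2} + 4 = f(y).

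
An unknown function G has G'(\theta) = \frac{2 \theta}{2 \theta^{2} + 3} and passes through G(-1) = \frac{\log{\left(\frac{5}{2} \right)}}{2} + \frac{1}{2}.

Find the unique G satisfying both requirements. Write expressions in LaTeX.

G'(\theta) matches the chain-rule pattern g'(h)*h' with inner function h(\theta) = \theta^{2} + \frac{3}{2}; substituting u = h(\theta) collapses the integral.
A general antiderivative is \frac{\log{\left(\theta^{2} + \frac{3}{2} \right)}}{2} + C.
The condition gives C = \frac{\log{\left(\frac{5}{2} \right)}}{2} + \frac{1}{2} - (\frac{\log{\left(\frac{5}{2} \right)}}{2}) = \frac{1}{2}.
So G(\theta) = \frac{\log{\left(\theta^{2} + \frac{3}{2} \right)}}{2} + \frac{1}{2}.
Check: d/d\theta[\frac{\log{\left(\theta^{2} + \frac{3}{2} \right)}}{2} + \frac{1}{2}] = \frac{2 \theta}{2 \theta^{2} + 3} = G'(\theta).

G(\theta) = \frac{\log{\left(\theta^{2} + \frac{3}{2} \right)}}{2} + \frac{1}{2}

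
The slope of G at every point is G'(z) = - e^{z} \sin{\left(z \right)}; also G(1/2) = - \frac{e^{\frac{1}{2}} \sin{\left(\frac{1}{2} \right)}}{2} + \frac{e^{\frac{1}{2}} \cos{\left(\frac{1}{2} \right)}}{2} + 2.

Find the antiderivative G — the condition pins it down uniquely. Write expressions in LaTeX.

G(z) = \frac{- e^{z} \sin{\left(z \right)} + e^{z} \cos{\left(z \right)} + 4}{2}

Recover the given G'(z) by differentiating a candidate G(z); any mismatch rules it out.
A general antiderivative is - \frac{e^{z} \sin{\left(z \right)}}{2} + \frac{e^{z} \cos{\left(z \right)}}{2} + C.
The condition gives C = - \frac{e^{\frac{1}{2}} \sin{\left(\frac{1}{2} \right)}}{2} + \frac{e^{\frac{1}{2}} \cos{\left(\frac{1}{2} \right)}}{2} + 2 - (- \frac{e^{\frac{1}{2}} \sin{\left(\frac{1}{2} \right)}}{2} + \frac{e^{\frac{1}{2}} \cos{\left(\frac{1}{2} \right)}}{2}) = 2.
So G(z) = \frac{- e^{z} \sin{\left(z \right)} + e^{z} \cos{\left(z \right)} + 4}{2}.
Check: d/dz[\frac{- e^{z} \sin{\left(z \right)} + e^{z} \cos{\left(z \right)} + 4}{2}] = - e^{z} \sin{\left(z \right)} = G'(z).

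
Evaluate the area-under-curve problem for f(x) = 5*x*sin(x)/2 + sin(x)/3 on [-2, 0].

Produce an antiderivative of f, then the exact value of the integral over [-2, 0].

The integrand splits into summands that can be handled one at a time.
F(x) = -5*x*cos(x)/2 + 5*sin(x)/2 - cos(x)/3 is an antiderivative of f.
Check: d/dx[-5*x*cos(x)/2 + 5*sin(x)/2 - cos(x)/3] = 5*x*sin(x)/2 + sin(x)/3 = f(x).
F(0) = -1/3; F(-2) = -5*sin(2)/2 + 14*cos(2)/3.
Integral = F(0) - F(-2) = -1/3 - 14*cos(2)/3 + 5*sin(2)/2.

Antiderivative: F(x) = -5*x*cos(x)/2 + 5*sin(x)/2 - cos(x)/3; value = -1/3 - 14*cos(2)/3 + 5*sin(2)/2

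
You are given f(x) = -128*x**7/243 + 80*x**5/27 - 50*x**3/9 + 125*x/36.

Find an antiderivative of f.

An antiderivative is F(x) = -(15 - 8*x**2)**4/62208.

The substitution u = 5/4 - 2*x**2/3 works: f is exactly (dF/du)*(du/dx) for that inner function.
Check: d/dx[-(15 - 8*x**2)**4/62208] = -128*x**7/243 + 80*x**5/27 - 50*x**3/9 + 125*x/36 = f(x).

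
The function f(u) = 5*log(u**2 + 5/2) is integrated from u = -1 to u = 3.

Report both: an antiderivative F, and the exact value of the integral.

Any candidate F(u) must reproduce f(u) exactly when differentiated.
F(u) = 5*(u*log(u**2 + 5/2) - 2*u + sqrt(10)*atan(sqrt(10)*u/5)) is an antiderivative of f.
Check: d/du[5*(u*log(u**2 + 5/2) - 2*u + sqrt(10)*atan(sqrt(10)*u/5))] = 5*log(u**2 + 5/2) = f(u).
F(3) = -30 + 5*sqrt(10)*atan(3*sqrt(10)/5) + 15*log(23/2); F(-1) = -5*sqrt(10)*atan(sqrt(10)/5) - 5*log(7/2) + 10.
Integral = F(3) - F(-1) = -40 + 5*log(7/2) + 5*sqrt(10)*atan(sqrt(10)/5) + 5*sqrt(10)*atan(3*sqrt(10)/5) + 15*log(23/2).

Antiderivative: F(u) = 5*(u*log(u**2 + 5/2) - 2*u + sqrt(10)*atan(sqrt(10)*u/5)); value = -40 + 5*log(7/2) + 5*sqrt(10)*atan(sqrt(10)/5) + 5*sqrt(10)*atan(3*sqrt(10)/5) + 15*log(23/2)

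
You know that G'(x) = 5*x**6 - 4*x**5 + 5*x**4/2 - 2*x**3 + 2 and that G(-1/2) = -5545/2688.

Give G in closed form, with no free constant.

G(x) = 5*x**7/7 - 2*x**6/3 + x**5/2 - x**4/2 + 2*x - 1

Integrate term by term and add the pieces.
A general antiderivative is 5*x**7/7 - 2*x**6/3 + x**5/2 - x**4/2 + 2*x + C.
The condition gives C = -5545/2688 - (-2857/2688) = -1.
So G(x) = 5*x**7/7 - 2*x**6/3 + x**5/2 - x**4/2 + 2*x - 1.
Check: d/dx[5*x**7/7 - 2*x**6/3 + x**5/2 - x**4/2 + 2*x - 1] = 5*x**6 - 4*x**5 + 5*x**4/2 - 2*x**3 + 2 = G'(x).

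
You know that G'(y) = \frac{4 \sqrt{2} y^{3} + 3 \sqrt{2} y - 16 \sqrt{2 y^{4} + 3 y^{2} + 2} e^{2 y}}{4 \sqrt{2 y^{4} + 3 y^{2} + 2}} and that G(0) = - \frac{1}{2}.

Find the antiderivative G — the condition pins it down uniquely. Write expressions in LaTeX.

Recover the given G'(y) by differentiating a candidate G(y); any mismatch rules it out.
A general antiderivative is \frac{\sqrt{y^{4} + \frac{3 y^{2}}{2} + 1}}{2} - 2 e^{2 y} + C.
The condition gives C = - \frac{1}{2} - (- \frac{3}{2}) = 1.
So G(y) = \frac{\sqrt{2} \sqrt{2 y^{4} + 3 y^{2} + 2} - 8 e^{2 y} + 4}{4}.
Check: d/dy[\frac{\sqrt{2} \sqrt{2 y^{4} + 3 y^{2} + 2} - 8 e^{2 y} + 4}{4}] = \frac{4 \sqrt{2} y^{3} + 3 \sqrt{2} y - 16 \sqrt{2 y^{4} + 3 y^{2} + 2} e^{2 y}}{4 \sqrt{2 y^{4} + 3 y^{2} + 2}} = G'(y).

G(y) = \frac{\sqrt{2} \sqrt{2 y^{4} + 3 y^{2} + 2} - 8 e^{2 y} + 4}{4}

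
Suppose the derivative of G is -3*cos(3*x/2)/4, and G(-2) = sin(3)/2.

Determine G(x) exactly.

G(x) = -sin(3*x/2)/2

Differentiate the proposed G(x) back; it has to land on the given G'(x).
A general antiderivative is -sin(3*x/2)/2 + C.
The condition gives C = sin(3)/2 - (sin(3)/2) = 0.
So G(x) = -sin(3*x/2)/2.
Check: d/dx[-sin(3*x/2)/2] = -3*cos(3*x/2)/4 = G'(x).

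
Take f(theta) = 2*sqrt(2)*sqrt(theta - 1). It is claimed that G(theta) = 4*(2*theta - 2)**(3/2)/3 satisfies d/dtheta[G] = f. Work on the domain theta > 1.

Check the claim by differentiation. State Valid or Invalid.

d/dtheta[G] = 4*sqrt(2)*sqrt(theta - 1)
d/dtheta[G] - f(theta) = 2*sqrt(2)*sqrt(theta - 1) != 0.

Invalid: d/dtheta[G] - f = 2*sqrt(2)*sqrt(theta - 1), which is not 0.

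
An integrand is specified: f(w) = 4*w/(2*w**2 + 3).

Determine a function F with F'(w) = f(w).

An antiderivative is F(w) = log(2*w**2 + 3).

f matches the chain-rule pattern g'(h)*h' with inner function h(w) = 2*w**2 + 3; substituting u = h(w) collapses the integral.
Check: d/dw[log(2*w**2 + 3)] = 4*w/(2*w**2 + 3) = f(w).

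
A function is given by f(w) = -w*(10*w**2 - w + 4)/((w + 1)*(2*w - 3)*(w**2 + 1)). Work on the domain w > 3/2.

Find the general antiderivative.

The denominator factors as (w + 1)*(2*w - 3)*(w**2 + 1); partial fractions split f into directly integrable pieces: -(31*w + 1)/(26*(w**2 + 1)) - 60/(13*(2*w - 3)) - 3/(2*(w + 1)).
Check: d/dw[-30*log(w - 3/2)/13 - 3*log(w + 1)/2 - 31*log(w**2 + 1)/52 - atan(w)/26] = (-10*w**3 + w**2 - 4*w)/(2*w**4 - w**3 - w**2 - w - 3), which equals f(w).

F(w) = -30*log(w - 3/2)/13 - 3*log(w + 1)/2 - 31*log(w**2 + 1)/52 - atan(w)/26 + C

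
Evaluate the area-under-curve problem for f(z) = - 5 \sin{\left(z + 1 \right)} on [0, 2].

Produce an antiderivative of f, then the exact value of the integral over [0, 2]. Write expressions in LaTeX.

Antiderivative: F(z) = 5 \cos{\left(z + 1 \right)}; value = 5 \cos{\left(3 \right)} - 5 \cos{\left(1 \right)}

Any candidate F(z) must reproduce f(z) exactly when differentiated.
F(z) = 5 \cos{\left(z + 1 \right)} is an antiderivative of f.
Check: d/dz[5 \cos{\left(z + 1 \right)}] = - 5 \sin{\left(z + 1 \right)} = f(z).
F(2) = 5 \cos{\left(3 \right)}; F(0) = 5 \cos{\left(1 \right)}.
Integral = F(2) - F(0) = 5 \cos{\left(3 \right)} - 5 \cos{\left(1 \right)}.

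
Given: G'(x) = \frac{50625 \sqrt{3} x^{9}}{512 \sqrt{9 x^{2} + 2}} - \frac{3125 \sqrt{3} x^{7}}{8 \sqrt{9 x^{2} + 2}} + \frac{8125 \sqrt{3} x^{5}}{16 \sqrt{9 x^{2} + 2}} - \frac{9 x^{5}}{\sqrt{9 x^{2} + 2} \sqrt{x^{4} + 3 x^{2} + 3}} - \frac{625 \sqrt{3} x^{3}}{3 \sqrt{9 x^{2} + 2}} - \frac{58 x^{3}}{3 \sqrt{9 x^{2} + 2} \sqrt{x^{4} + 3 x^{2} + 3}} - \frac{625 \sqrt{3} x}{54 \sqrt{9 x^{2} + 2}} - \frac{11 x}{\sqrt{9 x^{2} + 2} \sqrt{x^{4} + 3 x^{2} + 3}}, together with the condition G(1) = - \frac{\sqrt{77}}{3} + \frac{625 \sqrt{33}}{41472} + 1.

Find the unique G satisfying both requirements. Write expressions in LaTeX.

G'(x) has the shape u'v + uv' for u = \frac{\sqrt{3 x^{2} + \frac{2}{3}}}{2} and v = 3 \left(\frac{5}{3} - \frac{5 x^{2}}{4}\right)^{4} - 2 \sqrt{\frac{x^{4}}{3} + x^{2} + 1} — it is the derivative of the product u*v.
A general antiderivative is \frac{\sqrt{3 x^{2} + \frac{2}{3}} \left(3 \left(\frac{5}{3} - \frac{5 x^{2}}{4}\right)^{4} - 2 \sqrt{\frac{x^{4}}{3} + x^{2} + 1}\right)}{2} + C.
The condition gives C = - \frac{\sqrt{77}}{3} + \frac{625 \sqrt{33}}{41472} + 1 - (- \frac{\sqrt{77}}{3} + \frac{625 \sqrt{33}}{41472}) = 1.
So G(x) = \frac{\sqrt{3} \sqrt{9 x^{2} + 2} \left(625 \left(4 - 3 x^{2}\right)^{4} - 4608 \sqrt{3} \sqrt{x^{4} + 3 x^{2} + 3}\right) + 41472}{41472}.
Check: d/dx[\frac{\sqrt{3} \sqrt{9 x^{2} + 2} \left(625 \left(4 - 3 x^{2}\right)^{4} - 4608 \sqrt{3} \sqrt{x^{4} + 3 x^{2} + 3}\right) + 41472}{41472}] = \frac{1366875 \sqrt{3} x^{9} \sqrt{x^{4} + 3 x^{2} + 3} - 5400000 \sqrt{3} x^{7} \sqrt{x^{4} + 3 x^{2} + 3} + 7020000 \sqrt{3} x^{5} \sqrt{x^{4} + 3 x^{2} + 3} - 124416 x^{5} - 2880000 \sqrt{3} x^{3} \sqrt{x^{4} + 3 x^{2} + 3} - 267264 x^{3} - 160000 \sqrt{3} x \sqrt{x^{4} + 3 x^{2} + 3} - 152064 x}{13824 \sqrt{9 x^{2} + 2} \sqrt{x^{4} + 3 x^{2} + 3}}, which equals G'(x).

G(x) = \frac{\sqrt{3} \sqrt{9 x^{2} + 2} \left(625 \left(4 - 3 x^{2}\right)^{4} - 4608 \sqrt{3} \sqrt{x^{4} + 3 x^{2} + 3}\right) + 41472}{41472}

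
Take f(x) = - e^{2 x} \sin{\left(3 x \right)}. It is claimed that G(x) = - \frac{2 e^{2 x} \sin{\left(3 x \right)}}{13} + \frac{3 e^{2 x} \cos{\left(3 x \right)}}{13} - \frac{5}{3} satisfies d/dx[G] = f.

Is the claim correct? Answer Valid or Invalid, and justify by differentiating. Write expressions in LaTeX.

Valid - differentiating G returns exactly f.

d/dx[G] = - e^{2 x} \sin{\left(3 x \right)}
This equals f(x) exactly, so the claim holds.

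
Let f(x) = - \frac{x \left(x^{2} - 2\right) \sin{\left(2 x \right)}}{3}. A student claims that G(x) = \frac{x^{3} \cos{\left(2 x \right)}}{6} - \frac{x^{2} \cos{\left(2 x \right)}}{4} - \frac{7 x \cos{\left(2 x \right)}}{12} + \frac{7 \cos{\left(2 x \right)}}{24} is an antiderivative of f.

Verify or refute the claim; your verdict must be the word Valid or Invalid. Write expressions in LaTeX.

Invalid: d/dx[G] - f = \frac{x^{2} \sin{\left(2 x \right)}}{2} + \frac{x^{2} \cos{\left(2 x \right)}}{2} + \frac{x \sin{\left(2 x \right)}}{2} - \frac{x \cos{\left(2 x \right)}}{2} - \frac{7 \sin{\left(2 x \right)}}{12} - \frac{7 \cos{\left(2 x \right)}}{12}, which is not 0.

d/dx[G] = - \frac{x^{3} \sin{\left(2 x \right)}}{3} + \frac{x^{2} \sin{\left(2 x \right)}}{2} + \frac{x^{2} \cos{\left(2 x \right)}}{2} + \frac{7 x \sin{\left(2 x \right)}}{6} - \frac{x \cos{\left(2 x \right)}}{2} - \frac{7 \sin{\left(2 x \right)}}{12} - \frac{7 \cos{\left(2 x \right)}}{12}
d/dx[G] - f(x) = \frac{x^{2} \sin{\left(2 x \right)}}{2} + \frac{x^{2} \cos{\left(2 x \right)}}{2} + \frac{x \sin{\left(2 x \right)}}{2} - \frac{x \cos{\left(2 x \right)}}{2} - \frac{7 \sin{\left(2 x \right)}}{12} - \frac{7 \cos{\left(2 x \right)}}{12} != 0.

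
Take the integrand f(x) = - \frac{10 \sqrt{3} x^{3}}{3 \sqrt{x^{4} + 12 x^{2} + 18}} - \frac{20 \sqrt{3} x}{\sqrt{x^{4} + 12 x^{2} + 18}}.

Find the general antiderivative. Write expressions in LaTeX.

The substitution u = \frac{x^{4}}{3} + 4 x^{2} + 6 works: f is exactly (dF/du)*(du/dx) for that inner function.
Check: d/dx[- \frac{5 \sqrt{3} \sqrt{x^{4} + 12 x^{2} + 18}}{3}] = \frac{- 10 \sqrt{3} x^{3} - 60 \sqrt{3} x}{3 \sqrt{x^{4} + 12 x^{2} + 18}}, which equals f(x).

F(x) = - \frac{5 \sqrt{3} \sqrt{x^{4} + 12 x^{2} + 18}}{3} + C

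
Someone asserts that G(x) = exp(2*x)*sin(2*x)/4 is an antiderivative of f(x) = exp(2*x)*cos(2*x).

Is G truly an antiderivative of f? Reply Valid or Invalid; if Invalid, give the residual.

d/dx[G] = exp(2*x)*sin(2*x)/2 + exp(2*x)*cos(2*x)/2
d/dx[G] - f(x) = exp(2*x)*sin(2*x)/2 - exp(2*x)*cos(2*x)/2 != 0.

Invalid: d/dx[G] - f = exp(2*x)*sin(2*x)/2 - exp(2*x)*cos(2*x)/2, which is not 0.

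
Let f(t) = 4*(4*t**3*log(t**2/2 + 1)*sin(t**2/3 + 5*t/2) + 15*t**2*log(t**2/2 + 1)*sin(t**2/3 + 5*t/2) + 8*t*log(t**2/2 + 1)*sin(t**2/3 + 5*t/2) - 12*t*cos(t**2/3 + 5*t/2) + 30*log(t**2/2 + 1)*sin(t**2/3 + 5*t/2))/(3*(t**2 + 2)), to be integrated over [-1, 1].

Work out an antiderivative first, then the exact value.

Recognize the product-rule pattern: f = u'v + uv' with u = -8*cos(t**2/3 + 5*t/2), v = log(t**2/2 + 1), so integration by parts undoes it.
F(t) = -8*log(t**2/2 + 1)*cos(t**2/3 + 5*t/2) is an antiderivative of f.
Check: d/dt[-8*log(t**2/2 + 1)*cos(t**2/3 + 5*t/2)] = (16*t**3*log(t**2/2 + 1)*sin(t**2/3 + 5*t/2) + 60*t**2*log(t**2/2 + 1)*sin(t**2/3 + 5*t/2) + 32*t*log(t**2/2 + 1)*sin(t**2/3 + 5*t/2) - 48*t*cos(t**2/3 + 5*t/2) + 120*log(t**2/2 + 1)*sin(t**2/3 + 5*t/2))/(3*t**2 + 6), which equals f(t).
F(1) = -8*log(3/2)*cos(17/6); F(-1) = -8*log(3/2)*cos(13/6).
Integral = F(1) - F(-1) = 8*log(3/2)*cos(13/6) - 8*log(3/2)*cos(17/6).

Antiderivative: F(t) = -8*log(t**2/2 + 1)*cos(t**2/3 + 5*t/2); value = 8*log(3/2)*cos(13/6) - 8*log(3/2)*cos(17/6)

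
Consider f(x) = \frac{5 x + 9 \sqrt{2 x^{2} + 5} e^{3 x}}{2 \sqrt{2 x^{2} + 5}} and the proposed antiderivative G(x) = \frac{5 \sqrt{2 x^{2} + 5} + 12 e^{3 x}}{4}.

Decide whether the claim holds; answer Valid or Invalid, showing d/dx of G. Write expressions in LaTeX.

d/dx[G] = \frac{5 x + 18 \sqrt{2 x^{2} + 5} e^{3 x}}{2 \sqrt{2 x^{2} + 5}}
d/dx[G] - f(x) = \frac{9 e^{3 x}}{2} != 0.

Invalid: d/dx[G] - f = \frac{9 e^{3 x}}{2}, which is not 0.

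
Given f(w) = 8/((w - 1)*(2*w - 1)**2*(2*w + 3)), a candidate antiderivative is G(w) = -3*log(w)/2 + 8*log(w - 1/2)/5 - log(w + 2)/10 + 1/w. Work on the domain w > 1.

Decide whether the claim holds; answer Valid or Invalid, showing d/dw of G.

d/dw[G] = 2/(2*w**4 + 3*w**3 - 2*w**2)
d/dw[G] - f(w) = (-16*w**2 - 14*w + 6)/(8*w**7 + 12*w**6 - 22*w**5 - 15*w**4 + 23*w**3 - 6*w**2) != 0.

Invalid: d/dw[G] - f = (-16*w**2 - 14*w + 6)/(8*w**7 + 12*w**6 - 22*w**5 - 15*w**4 + 23*w**3 - 6*w**2), which is not 0.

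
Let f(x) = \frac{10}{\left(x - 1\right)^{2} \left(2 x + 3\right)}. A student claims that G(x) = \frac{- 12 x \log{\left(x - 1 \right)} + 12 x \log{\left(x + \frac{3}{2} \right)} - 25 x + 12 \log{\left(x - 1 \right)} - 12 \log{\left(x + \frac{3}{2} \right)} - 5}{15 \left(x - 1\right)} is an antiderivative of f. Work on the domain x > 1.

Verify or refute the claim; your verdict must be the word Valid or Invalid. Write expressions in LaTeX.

Valid: G'(x) = f(x).

d/dx[G] = \frac{10}{2 x^{3} - x^{2} - 4 x + 3}
This equals f(x) exactly, so the claim holds.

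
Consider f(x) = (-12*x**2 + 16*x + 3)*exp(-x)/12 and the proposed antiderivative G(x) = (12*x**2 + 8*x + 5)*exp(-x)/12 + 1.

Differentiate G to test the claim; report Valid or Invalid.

d/dx[G] = (-12*x**2 + 16*x + 3)*exp(-x)/12
This equals f(x) exactly, so the claim holds.

Valid: G'(x) = f(x).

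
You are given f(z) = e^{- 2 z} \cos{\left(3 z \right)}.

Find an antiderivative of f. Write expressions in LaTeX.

An antiderivative is F(z) = - \frac{\left(- 3 \sin{\left(3 z \right)} + 2 \cos{\left(3 z \right)}\right) e^{- 2 z}}{13}.

A first test for any F(z): its z-derivative must equal f(z) identically.
Check: d/dz[- \frac{\left(- 3 \sin{\left(3 z \right)} + 2 \cos{\left(3 z \right)}\right) e^{- 2 z}}{13}] = e^{- 2 z} \cos{\left(3 z \right)} = f(z).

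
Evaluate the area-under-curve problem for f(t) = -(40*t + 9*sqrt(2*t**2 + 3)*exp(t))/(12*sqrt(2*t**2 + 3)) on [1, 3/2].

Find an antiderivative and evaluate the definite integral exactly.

Antiderivative: F(t) = -(20*sqrt(2*t**2 + 3) + 9*exp(t))/12; value = -5*sqrt(30)/6 - 3*exp(3/2)/4 + 3*exp(1)/4 + 5*sqrt(5)/3

Check any antiderivative F(t) by computing F'(t) and comparing it with f(t).
F(t) = -(20*sqrt(2*t**2 + 3) + 9*exp(t))/12 is an antiderivative of f.
Check: d/dt[-(20*sqrt(2*t**2 + 3) + 9*exp(t))/12] = (-40*t - 9*sqrt(2*t**2 + 3)*exp(t))/(12*sqrt(2*t**2 + 3)), which equals f(t).
F(3/2) = -5*sqrt(30)/6 - 3*exp(3/2)/4; F(1) = -5*sqrt(5)/3 - 3*exp(1)/4.
Integral = F(3/2) - F(1) = -5*sqrt(30)/6 - 3*exp(3/2)/4 + 3*exp(1)/4 + 5*sqrt(5)/3.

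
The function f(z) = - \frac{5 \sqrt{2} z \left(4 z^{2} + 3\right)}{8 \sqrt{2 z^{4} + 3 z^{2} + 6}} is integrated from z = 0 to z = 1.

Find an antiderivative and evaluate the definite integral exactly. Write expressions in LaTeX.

Antiderivative: F(z) = - \frac{5 \sqrt{2} \sqrt{2 z^{4} + 3 z^{2} + 6}}{8}; value = - \frac{5 \sqrt{22}}{8} + \frac{5 \sqrt{3}}{4}

The substitution u = z^{4} + \frac{3 z^{2}}{2} + 3 works: f is exactly (dF/du)*(du/dz) for that inner function.
F(z) = - \frac{5 \sqrt{2} \sqrt{2 z^{4} + 3 z^{2} + 6}}{8} is an antiderivative of f.
Check: d/dz[- \frac{5 \sqrt{2} \sqrt{2 z^{4} + 3 z^{2} + 6}}{8}] = \frac{- 20 \sqrt{2} z^{3} - 15 \sqrt{2} z}{8 \sqrt{2 z^{4} + 3 z^{2} + 6}}, which equals f(z).
F(1) = - \frac{5 \sqrt{22}}{8}; F(0) = - \frac{5 \sqrt{3}}{4}.
Integral = F(1) - F(0) = - \frac{5 \sqrt{22}}{8} + \frac{5 \sqrt{3}}{4}.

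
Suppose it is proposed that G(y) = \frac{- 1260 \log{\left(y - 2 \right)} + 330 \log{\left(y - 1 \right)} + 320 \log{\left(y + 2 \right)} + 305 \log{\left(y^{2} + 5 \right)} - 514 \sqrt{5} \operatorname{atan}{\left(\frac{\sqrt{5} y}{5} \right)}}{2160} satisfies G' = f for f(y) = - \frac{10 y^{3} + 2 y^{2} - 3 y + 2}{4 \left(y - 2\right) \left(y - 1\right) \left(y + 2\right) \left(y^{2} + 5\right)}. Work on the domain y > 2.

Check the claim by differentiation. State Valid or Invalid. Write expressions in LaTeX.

Valid. The derivative of G reproduces f.

d/dy[G] = \frac{- 10 y^{3} - 2 y^{2} + 3 y - 2}{4 y^{5} - 4 y^{4} + 4 y^{3} - 4 y^{2} - 80 y + 80}
This equals f(y) exactly, so the claim holds.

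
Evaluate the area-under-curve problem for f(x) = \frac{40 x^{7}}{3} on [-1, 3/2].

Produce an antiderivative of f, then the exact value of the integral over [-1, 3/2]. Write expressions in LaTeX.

Antiderivative: F(x) = \frac{5 x^{8}}{3}; value = \frac{31525}{768}

A first test for any F(x): its x-derivative must equal f(x) identically.
F(x) = \frac{5 x^{8}}{3} is an antiderivative of f.
Check: d/dx[\frac{5 x^{8}}{3}] = \frac{40 x^{7}}{3} = f(x).
F(3/2) = \frac{10935}{256}; F(-1) = \frac{5}{3}.
Integral = F(3/2) - F(-1) = \frac{31525}{768}.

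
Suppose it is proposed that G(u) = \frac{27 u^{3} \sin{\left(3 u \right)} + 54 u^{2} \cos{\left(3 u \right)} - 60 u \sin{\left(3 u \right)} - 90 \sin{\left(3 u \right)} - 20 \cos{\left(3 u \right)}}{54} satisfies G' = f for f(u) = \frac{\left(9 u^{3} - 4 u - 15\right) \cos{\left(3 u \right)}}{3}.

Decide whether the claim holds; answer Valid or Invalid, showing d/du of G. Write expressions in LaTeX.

d/du[G] = \frac{3 u^{3} \cos{\left(3 u \right)}}{2} - \frac{3 u^{2} \sin{\left(3 u \right)}}{2} - \frac{4 u \cos{\left(3 u \right)}}{3} - 5 \cos{\left(3 u \right)}
d/du[G] - f(u) = - \frac{3 u^{3} \cos{\left(3 u \right)}}{2} - \frac{3 u^{2} \sin{\left(3 u \right)}}{2} != 0.

Invalid: d/du[G] - f = - \frac{3 u^{3} \cos{\left(3 u \right)}}{2} - \frac{3 u^{2} \sin{\left(3 u \right)}}{2}, which is not 0.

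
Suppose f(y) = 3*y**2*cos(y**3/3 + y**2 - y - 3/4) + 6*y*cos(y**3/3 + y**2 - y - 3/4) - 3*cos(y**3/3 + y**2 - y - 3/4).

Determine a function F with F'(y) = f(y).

An antiderivative is F(y) = 3*sin(y**3/3 + y**2 - y - 3/4).

f matches the chain-rule pattern g'(h)*h' with inner function h(y) = y**3/3 + y**2 - y - 3/4; substituting u = h(y) collapses the integral.
Check: d/dy[3*sin(y**3/3 + y**2 - y - 3/4)] = 3*y**2*cos(y**3/3 + y**2 - y - 3/4) + 6*y*cos(y**3/3 + y**2 - y - 3/4) - 3*cos(y**3/3 + y**2 - y - 3/4) = f(y).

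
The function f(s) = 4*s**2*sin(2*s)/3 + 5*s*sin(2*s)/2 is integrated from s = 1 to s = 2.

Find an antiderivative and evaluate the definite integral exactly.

Integrate term by term and add the pieces.
F(s) = -2*s**2*cos(2*s)/3 + 2*s*sin(2*s)/3 - 5*s*cos(2*s)/4 + 5*sin(2*s)/8 + cos(2*s)/3 is an antiderivative of f.
Check: d/ds[-2*s**2*cos(2*s)/3 + 2*s*sin(2*s)/3 - 5*s*cos(2*s)/4 + 5*sin(2*s)/8 + cos(2*s)/3] = 4*s**2*sin(2*s)/3 + 5*s*sin(2*s)/2 = f(s).
F(2) = 47*sin(4)/24 - 29*cos(4)/6; F(1) = -19*cos(2)/12 + 31*sin(2)/24.
Integral = F(2) - F(1) = 47*sin(4)/24 - 31*sin(2)/24 + 19*cos(2)/12 - 29*cos(4)/6.

Antiderivative: F(s) = -2*s**2*cos(2*s)/3 + 2*s*sin(2*s)/3 - 5*s*cos(2*s)/4 + 5*sin(2*s)/8 + cos(2*s)/3; value = 47*sin(4)/24 - 31*sin(2)/24 + 19*cos(2)/12 - 29*cos(4)/6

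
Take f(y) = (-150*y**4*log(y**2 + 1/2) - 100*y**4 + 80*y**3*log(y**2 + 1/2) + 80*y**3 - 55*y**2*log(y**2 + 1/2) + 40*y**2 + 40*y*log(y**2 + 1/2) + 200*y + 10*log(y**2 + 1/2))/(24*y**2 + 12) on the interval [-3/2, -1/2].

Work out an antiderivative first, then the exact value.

f has the shape u'v + uv' for u = -25*y**3/12 + 5*y**2/3 + 5*y/6 + 25/6 and v = log(y**2 + 1/2) — it is the derivative of the product u*v.
F(y) = -25*y**3*log(y**2 + 1/2)/12 + 5*y**2*log(y**2 + 1/2)/3 + 5*y*log(y**2 + 1/2)/6 + 25*log(y**2 + 1/2)/6 is an antiderivative of f.
Check: d/dy[-25*y**3*log(y**2 + 1/2)/12 + 5*y**2*log(y**2 + 1/2)/3 + 5*y*log(y**2 + 1/2)/6 + 25*log(y**2 + 1/2)/6] = (-150*y**4*log(y**2 + 1/2) - 100*y**4 + 80*y**3*log(y**2 + 1/2) + 80*y**3 - 55*y**2*log(y**2 + 1/2) + 40*y**2 + 40*y*log(y**2 + 1/2) + 200*y + 10*log(y**2 + 1/2))/(24*y**2 + 12) = f(y).
F(-1/2) = 425*log(3/4)/96; F(-3/2) = 1315*log(11/4)/96.
Integral = F(-1/2) - F(-3/2) = -1315*log(11/4)/96 + 425*log(3/4)/96.

Antiderivative: F(y) = -25*y**3*log(y**2 + 1/2)/12 + 5*y**2*log(y**2 + 1/2)/3 + 5*y*log(y**2 + 1/2)/6 + 25*log(y**2 + 1/2)/6; value = -1315*log(11/4)/96 + 425*log(3/4)/96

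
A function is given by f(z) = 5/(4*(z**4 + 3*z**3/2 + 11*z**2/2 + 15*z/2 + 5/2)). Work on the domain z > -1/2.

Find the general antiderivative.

Factor the denominator (2*(z + 1)*(2*z + 1)*(z**2 + 5)) and decompose: f = -5*(z + 3)/(84*(z**2 + 5)) + 20/(21*(2*z + 1)) - 5/(12*(z + 1)); each piece integrates to a log, atan, or power term.
Check: d/dz[10*log(z + 1/2)/21 - 5*log(z + 1)/12 - 5*log(z**2 + 5)/168 - sqrt(5)*atan(sqrt(5)*z/5)/28] = 5/(4*z**4 + 6*z**3 + 22*z**2 + 30*z + 10), which equals f(z).

F(z) = 10*log(z + 1/2)/21 - 5*log(z + 1)/12 - 5*log(z**2 + 5)/168 - sqrt(5)*atan(sqrt(5)*z/5)/28 + C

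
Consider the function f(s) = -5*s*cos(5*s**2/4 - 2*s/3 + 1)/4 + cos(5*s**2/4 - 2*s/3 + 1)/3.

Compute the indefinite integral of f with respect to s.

F(s) = -sin(5*s**2/4 - 2*s/3 + 1)/2 + C

The substitution u = 5*s**2/4 - 2*s/3 + 1 works: f is exactly (dF/du)*(du/ds) for that inner function.
Check: d/ds[-sin(5*s**2/4 - 2*s/3 + 1)/2] = -5*s*cos(5*s**2/4 - 2*s/3 + 1)/4 + cos(5*s**2/4 - 2*s/3 + 1)/3 = f(s).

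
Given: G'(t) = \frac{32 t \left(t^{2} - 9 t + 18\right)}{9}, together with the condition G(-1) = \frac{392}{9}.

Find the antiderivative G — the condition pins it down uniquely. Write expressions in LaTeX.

G(t) = \frac{8 t^{2} \left(t - 6\right)^{2}}{9}

G'(t) matches the chain-rule pattern g'(h)*h' with inner function h(t) = \frac{2 t^{2}}{3} - 4 t; substituting u = h(t) collapses the integral.
A general antiderivative is 2 \left(\frac{2 t^{2}}{3} - 4 t\right)^{2} + C.
The condition gives C = \frac{392}{9} - (\frac{392}{9}) = 0.
So G(t) = \frac{8 t^{2} \left(t - 6\right)^{2}}{9}.
Check: d/dt[\frac{8 t^{2} \left(t - 6\right)^{2}}{9}] = \frac{32 t^{3}}{9} - 32 t^{2} + 64 t, which equals G'(t).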